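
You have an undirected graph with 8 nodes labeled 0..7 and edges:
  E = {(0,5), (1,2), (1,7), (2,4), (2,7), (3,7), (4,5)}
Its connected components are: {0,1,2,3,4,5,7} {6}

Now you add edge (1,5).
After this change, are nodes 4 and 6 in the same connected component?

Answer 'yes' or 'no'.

Initial components: {0,1,2,3,4,5,7} {6}
Adding edge (1,5): both already in same component {0,1,2,3,4,5,7}. No change.
New components: {0,1,2,3,4,5,7} {6}
Are 4 and 6 in the same component? no

Answer: no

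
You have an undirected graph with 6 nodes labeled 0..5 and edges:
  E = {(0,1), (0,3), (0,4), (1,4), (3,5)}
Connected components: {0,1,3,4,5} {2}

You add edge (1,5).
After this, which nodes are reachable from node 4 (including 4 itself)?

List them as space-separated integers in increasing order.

Before: nodes reachable from 4: {0,1,3,4,5}
Adding (1,5): both endpoints already in same component. Reachability from 4 unchanged.
After: nodes reachable from 4: {0,1,3,4,5}

Answer: 0 1 3 4 5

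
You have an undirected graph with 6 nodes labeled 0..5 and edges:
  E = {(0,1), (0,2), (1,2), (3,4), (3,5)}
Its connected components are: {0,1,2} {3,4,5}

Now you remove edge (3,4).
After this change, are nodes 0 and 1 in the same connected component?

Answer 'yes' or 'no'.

Answer: yes

Derivation:
Initial components: {0,1,2} {3,4,5}
Removing edge (3,4): it was a bridge — component count 2 -> 3.
New components: {0,1,2} {3,5} {4}
Are 0 and 1 in the same component? yes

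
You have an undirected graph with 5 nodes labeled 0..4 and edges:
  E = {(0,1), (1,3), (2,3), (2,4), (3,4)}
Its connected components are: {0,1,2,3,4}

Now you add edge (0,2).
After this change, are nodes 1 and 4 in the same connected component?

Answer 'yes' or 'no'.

Answer: yes

Derivation:
Initial components: {0,1,2,3,4}
Adding edge (0,2): both already in same component {0,1,2,3,4}. No change.
New components: {0,1,2,3,4}
Are 1 and 4 in the same component? yes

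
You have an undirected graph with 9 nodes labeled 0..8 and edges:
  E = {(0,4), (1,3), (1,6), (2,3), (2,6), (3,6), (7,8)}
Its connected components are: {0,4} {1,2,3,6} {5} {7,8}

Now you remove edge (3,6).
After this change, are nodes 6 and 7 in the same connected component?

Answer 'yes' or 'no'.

Answer: no

Derivation:
Initial components: {0,4} {1,2,3,6} {5} {7,8}
Removing edge (3,6): not a bridge — component count unchanged at 4.
New components: {0,4} {1,2,3,6} {5} {7,8}
Are 6 and 7 in the same component? no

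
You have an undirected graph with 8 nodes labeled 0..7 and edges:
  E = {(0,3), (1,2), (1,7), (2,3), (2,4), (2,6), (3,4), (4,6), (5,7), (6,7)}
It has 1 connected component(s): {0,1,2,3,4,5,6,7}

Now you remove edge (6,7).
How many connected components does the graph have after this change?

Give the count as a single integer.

Initial component count: 1
Remove (6,7): not a bridge. Count unchanged: 1.
  After removal, components: {0,1,2,3,4,5,6,7}
New component count: 1

Answer: 1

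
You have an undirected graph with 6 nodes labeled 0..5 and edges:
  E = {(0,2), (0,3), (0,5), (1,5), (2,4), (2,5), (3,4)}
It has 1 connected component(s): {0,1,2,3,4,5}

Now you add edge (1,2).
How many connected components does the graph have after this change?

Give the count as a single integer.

Answer: 1

Derivation:
Initial component count: 1
Add (1,2): endpoints already in same component. Count unchanged: 1.
New component count: 1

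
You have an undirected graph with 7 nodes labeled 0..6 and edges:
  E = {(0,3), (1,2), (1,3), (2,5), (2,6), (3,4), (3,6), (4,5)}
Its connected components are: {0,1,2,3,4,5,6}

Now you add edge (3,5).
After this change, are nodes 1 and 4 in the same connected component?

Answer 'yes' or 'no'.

Answer: yes

Derivation:
Initial components: {0,1,2,3,4,5,6}
Adding edge (3,5): both already in same component {0,1,2,3,4,5,6}. No change.
New components: {0,1,2,3,4,5,6}
Are 1 and 4 in the same component? yes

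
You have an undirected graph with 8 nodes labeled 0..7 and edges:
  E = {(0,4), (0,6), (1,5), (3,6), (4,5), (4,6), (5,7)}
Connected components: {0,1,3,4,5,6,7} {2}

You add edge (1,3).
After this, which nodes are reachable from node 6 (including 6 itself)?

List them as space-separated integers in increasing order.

Answer: 0 1 3 4 5 6 7

Derivation:
Before: nodes reachable from 6: {0,1,3,4,5,6,7}
Adding (1,3): both endpoints already in same component. Reachability from 6 unchanged.
After: nodes reachable from 6: {0,1,3,4,5,6,7}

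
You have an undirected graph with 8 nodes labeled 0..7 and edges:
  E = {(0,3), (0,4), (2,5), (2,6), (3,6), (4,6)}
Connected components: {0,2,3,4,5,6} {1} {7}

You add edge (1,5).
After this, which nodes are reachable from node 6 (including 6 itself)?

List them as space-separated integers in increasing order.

Answer: 0 1 2 3 4 5 6

Derivation:
Before: nodes reachable from 6: {0,2,3,4,5,6}
Adding (1,5): merges 6's component with another. Reachability grows.
After: nodes reachable from 6: {0,1,2,3,4,5,6}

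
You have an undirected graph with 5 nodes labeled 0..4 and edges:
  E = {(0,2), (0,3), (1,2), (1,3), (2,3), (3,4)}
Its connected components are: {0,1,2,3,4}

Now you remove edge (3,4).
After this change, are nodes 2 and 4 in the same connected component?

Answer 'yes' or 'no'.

Initial components: {0,1,2,3,4}
Removing edge (3,4): it was a bridge — component count 1 -> 2.
New components: {0,1,2,3} {4}
Are 2 and 4 in the same component? no

Answer: no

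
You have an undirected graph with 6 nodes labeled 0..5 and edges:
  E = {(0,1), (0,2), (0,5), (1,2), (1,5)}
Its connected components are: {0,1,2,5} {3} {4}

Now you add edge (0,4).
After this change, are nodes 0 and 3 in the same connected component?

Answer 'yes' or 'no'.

Answer: no

Derivation:
Initial components: {0,1,2,5} {3} {4}
Adding edge (0,4): merges {0,1,2,5} and {4}.
New components: {0,1,2,4,5} {3}
Are 0 and 3 in the same component? no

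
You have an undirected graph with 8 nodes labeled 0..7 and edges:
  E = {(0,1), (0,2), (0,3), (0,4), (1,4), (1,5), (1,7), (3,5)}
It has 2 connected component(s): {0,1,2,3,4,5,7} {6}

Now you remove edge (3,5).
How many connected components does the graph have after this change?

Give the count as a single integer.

Initial component count: 2
Remove (3,5): not a bridge. Count unchanged: 2.
  After removal, components: {0,1,2,3,4,5,7} {6}
New component count: 2

Answer: 2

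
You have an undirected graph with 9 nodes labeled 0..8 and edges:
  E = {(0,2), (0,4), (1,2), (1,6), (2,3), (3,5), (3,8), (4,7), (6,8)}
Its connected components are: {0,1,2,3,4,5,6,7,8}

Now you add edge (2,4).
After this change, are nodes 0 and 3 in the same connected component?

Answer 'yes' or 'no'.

Answer: yes

Derivation:
Initial components: {0,1,2,3,4,5,6,7,8}
Adding edge (2,4): both already in same component {0,1,2,3,4,5,6,7,8}. No change.
New components: {0,1,2,3,4,5,6,7,8}
Are 0 and 3 in the same component? yes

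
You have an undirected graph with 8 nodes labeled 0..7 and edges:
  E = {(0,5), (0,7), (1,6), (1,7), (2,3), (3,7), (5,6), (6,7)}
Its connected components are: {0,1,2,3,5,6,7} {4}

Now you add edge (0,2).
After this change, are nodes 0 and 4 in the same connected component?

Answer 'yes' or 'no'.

Answer: no

Derivation:
Initial components: {0,1,2,3,5,6,7} {4}
Adding edge (0,2): both already in same component {0,1,2,3,5,6,7}. No change.
New components: {0,1,2,3,5,6,7} {4}
Are 0 and 4 in the same component? no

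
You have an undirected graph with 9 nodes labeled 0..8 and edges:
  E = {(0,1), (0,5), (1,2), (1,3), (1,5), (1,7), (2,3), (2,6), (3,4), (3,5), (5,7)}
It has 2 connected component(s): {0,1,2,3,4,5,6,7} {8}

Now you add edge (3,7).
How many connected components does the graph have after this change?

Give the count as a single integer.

Initial component count: 2
Add (3,7): endpoints already in same component. Count unchanged: 2.
New component count: 2

Answer: 2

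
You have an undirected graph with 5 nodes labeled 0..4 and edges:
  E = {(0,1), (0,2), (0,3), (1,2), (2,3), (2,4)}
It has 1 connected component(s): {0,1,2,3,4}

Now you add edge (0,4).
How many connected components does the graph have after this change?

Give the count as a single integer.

Initial component count: 1
Add (0,4): endpoints already in same component. Count unchanged: 1.
New component count: 1

Answer: 1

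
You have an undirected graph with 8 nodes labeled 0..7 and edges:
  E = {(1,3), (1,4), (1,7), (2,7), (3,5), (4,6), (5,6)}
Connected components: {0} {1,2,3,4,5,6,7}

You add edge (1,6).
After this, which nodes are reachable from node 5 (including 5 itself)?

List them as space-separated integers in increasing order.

Before: nodes reachable from 5: {1,2,3,4,5,6,7}
Adding (1,6): both endpoints already in same component. Reachability from 5 unchanged.
After: nodes reachable from 5: {1,2,3,4,5,6,7}

Answer: 1 2 3 4 5 6 7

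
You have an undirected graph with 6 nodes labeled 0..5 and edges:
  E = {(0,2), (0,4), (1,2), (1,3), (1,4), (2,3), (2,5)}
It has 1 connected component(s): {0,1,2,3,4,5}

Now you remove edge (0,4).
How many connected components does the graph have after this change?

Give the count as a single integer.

Answer: 1

Derivation:
Initial component count: 1
Remove (0,4): not a bridge. Count unchanged: 1.
  After removal, components: {0,1,2,3,4,5}
New component count: 1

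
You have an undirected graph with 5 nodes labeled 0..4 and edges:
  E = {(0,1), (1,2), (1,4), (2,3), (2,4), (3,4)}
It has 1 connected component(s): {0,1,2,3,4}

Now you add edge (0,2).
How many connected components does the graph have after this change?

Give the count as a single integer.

Answer: 1

Derivation:
Initial component count: 1
Add (0,2): endpoints already in same component. Count unchanged: 1.
New component count: 1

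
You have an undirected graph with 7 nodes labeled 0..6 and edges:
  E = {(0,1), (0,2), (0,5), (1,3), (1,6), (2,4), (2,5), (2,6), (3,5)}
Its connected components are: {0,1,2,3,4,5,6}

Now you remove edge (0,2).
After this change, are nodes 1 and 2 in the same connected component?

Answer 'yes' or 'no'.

Answer: yes

Derivation:
Initial components: {0,1,2,3,4,5,6}
Removing edge (0,2): not a bridge — component count unchanged at 1.
New components: {0,1,2,3,4,5,6}
Are 1 and 2 in the same component? yes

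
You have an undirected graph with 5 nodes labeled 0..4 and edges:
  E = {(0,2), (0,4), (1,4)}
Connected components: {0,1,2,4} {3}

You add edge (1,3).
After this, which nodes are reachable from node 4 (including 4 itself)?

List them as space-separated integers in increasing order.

Before: nodes reachable from 4: {0,1,2,4}
Adding (1,3): merges 4's component with another. Reachability grows.
After: nodes reachable from 4: {0,1,2,3,4}

Answer: 0 1 2 3 4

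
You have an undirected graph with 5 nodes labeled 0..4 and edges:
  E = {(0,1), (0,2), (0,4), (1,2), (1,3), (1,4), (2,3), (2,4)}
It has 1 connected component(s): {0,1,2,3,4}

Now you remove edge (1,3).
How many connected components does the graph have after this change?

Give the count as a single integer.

Answer: 1

Derivation:
Initial component count: 1
Remove (1,3): not a bridge. Count unchanged: 1.
  After removal, components: {0,1,2,3,4}
New component count: 1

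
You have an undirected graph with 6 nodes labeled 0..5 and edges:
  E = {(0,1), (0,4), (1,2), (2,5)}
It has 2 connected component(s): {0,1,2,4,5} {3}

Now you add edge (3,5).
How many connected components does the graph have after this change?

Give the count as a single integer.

Initial component count: 2
Add (3,5): merges two components. Count decreases: 2 -> 1.
New component count: 1

Answer: 1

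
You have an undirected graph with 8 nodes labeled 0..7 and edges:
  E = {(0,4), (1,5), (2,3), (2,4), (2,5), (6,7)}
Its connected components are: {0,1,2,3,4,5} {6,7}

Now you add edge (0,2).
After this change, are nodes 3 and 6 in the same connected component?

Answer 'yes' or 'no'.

Initial components: {0,1,2,3,4,5} {6,7}
Adding edge (0,2): both already in same component {0,1,2,3,4,5}. No change.
New components: {0,1,2,3,4,5} {6,7}
Are 3 and 6 in the same component? no

Answer: no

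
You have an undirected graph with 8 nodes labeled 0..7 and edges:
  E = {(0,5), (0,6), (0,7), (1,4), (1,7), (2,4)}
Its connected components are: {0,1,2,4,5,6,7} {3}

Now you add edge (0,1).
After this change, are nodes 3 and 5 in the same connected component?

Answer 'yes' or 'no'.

Answer: no

Derivation:
Initial components: {0,1,2,4,5,6,7} {3}
Adding edge (0,1): both already in same component {0,1,2,4,5,6,7}. No change.
New components: {0,1,2,4,5,6,7} {3}
Are 3 and 5 in the same component? no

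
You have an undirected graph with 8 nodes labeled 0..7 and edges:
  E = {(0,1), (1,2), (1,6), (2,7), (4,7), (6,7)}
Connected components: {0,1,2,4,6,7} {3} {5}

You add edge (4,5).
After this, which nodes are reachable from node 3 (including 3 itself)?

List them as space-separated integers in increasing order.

Answer: 3

Derivation:
Before: nodes reachable from 3: {3}
Adding (4,5): merges two components, but neither contains 3. Reachability from 3 unchanged.
After: nodes reachable from 3: {3}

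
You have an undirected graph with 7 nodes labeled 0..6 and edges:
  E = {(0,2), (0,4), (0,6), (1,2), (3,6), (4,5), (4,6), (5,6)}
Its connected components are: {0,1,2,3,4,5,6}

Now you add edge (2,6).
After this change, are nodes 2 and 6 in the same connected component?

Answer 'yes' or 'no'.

Initial components: {0,1,2,3,4,5,6}
Adding edge (2,6): both already in same component {0,1,2,3,4,5,6}. No change.
New components: {0,1,2,3,4,5,6}
Are 2 and 6 in the same component? yes

Answer: yes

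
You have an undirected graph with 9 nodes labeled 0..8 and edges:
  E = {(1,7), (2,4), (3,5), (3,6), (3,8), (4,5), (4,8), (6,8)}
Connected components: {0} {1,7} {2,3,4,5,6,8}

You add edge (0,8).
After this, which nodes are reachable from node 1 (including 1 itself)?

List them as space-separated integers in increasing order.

Answer: 1 7

Derivation:
Before: nodes reachable from 1: {1,7}
Adding (0,8): merges two components, but neither contains 1. Reachability from 1 unchanged.
After: nodes reachable from 1: {1,7}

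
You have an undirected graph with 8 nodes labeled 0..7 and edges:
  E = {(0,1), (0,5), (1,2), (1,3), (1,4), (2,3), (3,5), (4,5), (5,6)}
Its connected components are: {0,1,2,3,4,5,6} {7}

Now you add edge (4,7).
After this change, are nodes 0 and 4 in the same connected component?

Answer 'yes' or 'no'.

Initial components: {0,1,2,3,4,5,6} {7}
Adding edge (4,7): merges {0,1,2,3,4,5,6} and {7}.
New components: {0,1,2,3,4,5,6,7}
Are 0 and 4 in the same component? yes

Answer: yes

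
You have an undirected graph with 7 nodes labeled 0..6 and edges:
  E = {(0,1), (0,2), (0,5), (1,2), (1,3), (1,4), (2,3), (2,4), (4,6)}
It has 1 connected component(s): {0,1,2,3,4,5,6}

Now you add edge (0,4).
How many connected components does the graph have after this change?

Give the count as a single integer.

Initial component count: 1
Add (0,4): endpoints already in same component. Count unchanged: 1.
New component count: 1

Answer: 1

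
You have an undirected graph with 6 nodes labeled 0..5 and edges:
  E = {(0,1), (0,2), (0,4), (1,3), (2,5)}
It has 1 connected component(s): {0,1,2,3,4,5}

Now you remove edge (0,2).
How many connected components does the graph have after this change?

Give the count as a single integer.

Initial component count: 1
Remove (0,2): it was a bridge. Count increases: 1 -> 2.
  After removal, components: {0,1,3,4} {2,5}
New component count: 2

Answer: 2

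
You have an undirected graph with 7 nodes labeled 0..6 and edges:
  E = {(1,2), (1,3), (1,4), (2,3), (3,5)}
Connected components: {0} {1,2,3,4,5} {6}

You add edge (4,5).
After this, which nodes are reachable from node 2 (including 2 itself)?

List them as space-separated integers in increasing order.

Answer: 1 2 3 4 5

Derivation:
Before: nodes reachable from 2: {1,2,3,4,5}
Adding (4,5): both endpoints already in same component. Reachability from 2 unchanged.
After: nodes reachable from 2: {1,2,3,4,5}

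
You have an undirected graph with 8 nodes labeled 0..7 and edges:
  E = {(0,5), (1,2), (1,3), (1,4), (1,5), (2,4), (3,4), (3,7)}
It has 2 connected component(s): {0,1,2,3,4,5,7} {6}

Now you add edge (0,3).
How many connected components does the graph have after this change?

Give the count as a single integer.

Answer: 2

Derivation:
Initial component count: 2
Add (0,3): endpoints already in same component. Count unchanged: 2.
New component count: 2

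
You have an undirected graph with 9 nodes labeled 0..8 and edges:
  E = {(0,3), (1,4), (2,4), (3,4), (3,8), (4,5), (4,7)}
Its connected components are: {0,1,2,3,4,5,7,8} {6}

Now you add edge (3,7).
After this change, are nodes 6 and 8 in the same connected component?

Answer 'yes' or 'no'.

Initial components: {0,1,2,3,4,5,7,8} {6}
Adding edge (3,7): both already in same component {0,1,2,3,4,5,7,8}. No change.
New components: {0,1,2,3,4,5,7,8} {6}
Are 6 and 8 in the same component? no

Answer: no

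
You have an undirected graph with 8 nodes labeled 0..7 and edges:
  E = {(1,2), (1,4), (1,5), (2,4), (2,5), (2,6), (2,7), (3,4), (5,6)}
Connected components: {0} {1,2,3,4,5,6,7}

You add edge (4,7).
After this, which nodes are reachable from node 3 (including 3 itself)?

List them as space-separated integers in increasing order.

Before: nodes reachable from 3: {1,2,3,4,5,6,7}
Adding (4,7): both endpoints already in same component. Reachability from 3 unchanged.
After: nodes reachable from 3: {1,2,3,4,5,6,7}

Answer: 1 2 3 4 5 6 7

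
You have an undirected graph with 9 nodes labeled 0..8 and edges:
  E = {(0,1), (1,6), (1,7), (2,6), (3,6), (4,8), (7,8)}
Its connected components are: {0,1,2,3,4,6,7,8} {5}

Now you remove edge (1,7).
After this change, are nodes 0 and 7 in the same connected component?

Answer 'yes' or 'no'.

Initial components: {0,1,2,3,4,6,7,8} {5}
Removing edge (1,7): it was a bridge — component count 2 -> 3.
New components: {0,1,2,3,6} {4,7,8} {5}
Are 0 and 7 in the same component? no

Answer: no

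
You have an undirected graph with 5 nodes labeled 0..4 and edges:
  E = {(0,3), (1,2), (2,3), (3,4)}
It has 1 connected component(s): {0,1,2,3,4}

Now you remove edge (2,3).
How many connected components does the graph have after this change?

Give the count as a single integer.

Initial component count: 1
Remove (2,3): it was a bridge. Count increases: 1 -> 2.
  After removal, components: {0,3,4} {1,2}
New component count: 2

Answer: 2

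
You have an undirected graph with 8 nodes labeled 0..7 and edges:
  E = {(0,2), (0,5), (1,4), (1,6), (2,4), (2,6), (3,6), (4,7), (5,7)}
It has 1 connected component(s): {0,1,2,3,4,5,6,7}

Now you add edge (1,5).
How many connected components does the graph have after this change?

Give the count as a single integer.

Initial component count: 1
Add (1,5): endpoints already in same component. Count unchanged: 1.
New component count: 1

Answer: 1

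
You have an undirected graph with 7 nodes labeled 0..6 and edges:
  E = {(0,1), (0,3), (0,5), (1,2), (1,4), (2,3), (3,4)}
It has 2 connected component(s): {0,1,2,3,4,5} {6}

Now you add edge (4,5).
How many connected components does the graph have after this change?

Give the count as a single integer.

Answer: 2

Derivation:
Initial component count: 2
Add (4,5): endpoints already in same component. Count unchanged: 2.
New component count: 2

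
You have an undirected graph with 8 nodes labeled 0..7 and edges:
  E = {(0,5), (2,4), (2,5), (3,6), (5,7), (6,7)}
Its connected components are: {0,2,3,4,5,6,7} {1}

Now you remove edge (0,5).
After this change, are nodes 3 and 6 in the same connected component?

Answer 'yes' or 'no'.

Initial components: {0,2,3,4,5,6,7} {1}
Removing edge (0,5): it was a bridge — component count 2 -> 3.
New components: {0} {1} {2,3,4,5,6,7}
Are 3 and 6 in the same component? yes

Answer: yes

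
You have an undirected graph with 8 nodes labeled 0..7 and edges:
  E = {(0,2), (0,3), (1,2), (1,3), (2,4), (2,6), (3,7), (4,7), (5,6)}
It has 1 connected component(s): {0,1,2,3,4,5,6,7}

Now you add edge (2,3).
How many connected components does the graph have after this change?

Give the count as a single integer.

Initial component count: 1
Add (2,3): endpoints already in same component. Count unchanged: 1.
New component count: 1

Answer: 1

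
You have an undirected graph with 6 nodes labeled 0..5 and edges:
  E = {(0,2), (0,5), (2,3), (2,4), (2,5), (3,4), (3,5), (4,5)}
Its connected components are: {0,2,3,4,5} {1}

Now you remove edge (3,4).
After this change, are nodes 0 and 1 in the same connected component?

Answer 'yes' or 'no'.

Initial components: {0,2,3,4,5} {1}
Removing edge (3,4): not a bridge — component count unchanged at 2.
New components: {0,2,3,4,5} {1}
Are 0 and 1 in the same component? no

Answer: no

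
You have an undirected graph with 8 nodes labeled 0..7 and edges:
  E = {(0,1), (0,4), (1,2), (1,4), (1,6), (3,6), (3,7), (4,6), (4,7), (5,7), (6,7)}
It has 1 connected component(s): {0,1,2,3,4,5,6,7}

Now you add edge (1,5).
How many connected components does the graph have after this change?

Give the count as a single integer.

Answer: 1

Derivation:
Initial component count: 1
Add (1,5): endpoints already in same component. Count unchanged: 1.
New component count: 1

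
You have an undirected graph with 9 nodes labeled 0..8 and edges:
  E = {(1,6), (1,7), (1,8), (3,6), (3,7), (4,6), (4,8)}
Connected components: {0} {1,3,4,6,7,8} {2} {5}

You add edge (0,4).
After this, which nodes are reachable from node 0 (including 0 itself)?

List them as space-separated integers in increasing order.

Answer: 0 1 3 4 6 7 8

Derivation:
Before: nodes reachable from 0: {0}
Adding (0,4): merges 0's component with another. Reachability grows.
After: nodes reachable from 0: {0,1,3,4,6,7,8}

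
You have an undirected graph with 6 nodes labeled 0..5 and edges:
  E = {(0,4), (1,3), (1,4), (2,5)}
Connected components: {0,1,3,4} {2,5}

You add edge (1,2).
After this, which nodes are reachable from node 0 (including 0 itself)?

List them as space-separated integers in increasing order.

Answer: 0 1 2 3 4 5

Derivation:
Before: nodes reachable from 0: {0,1,3,4}
Adding (1,2): merges 0's component with another. Reachability grows.
After: nodes reachable from 0: {0,1,2,3,4,5}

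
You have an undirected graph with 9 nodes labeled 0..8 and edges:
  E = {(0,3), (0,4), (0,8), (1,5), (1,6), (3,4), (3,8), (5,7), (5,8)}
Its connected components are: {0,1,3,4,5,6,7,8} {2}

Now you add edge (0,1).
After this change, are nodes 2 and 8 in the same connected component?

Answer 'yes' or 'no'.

Initial components: {0,1,3,4,5,6,7,8} {2}
Adding edge (0,1): both already in same component {0,1,3,4,5,6,7,8}. No change.
New components: {0,1,3,4,5,6,7,8} {2}
Are 2 and 8 in the same component? no

Answer: no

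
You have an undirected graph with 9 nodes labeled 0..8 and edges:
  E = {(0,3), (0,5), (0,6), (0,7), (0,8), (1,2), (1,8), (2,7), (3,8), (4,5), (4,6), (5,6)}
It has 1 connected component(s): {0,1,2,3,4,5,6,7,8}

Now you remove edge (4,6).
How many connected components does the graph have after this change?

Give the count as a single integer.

Answer: 1

Derivation:
Initial component count: 1
Remove (4,6): not a bridge. Count unchanged: 1.
  After removal, components: {0,1,2,3,4,5,6,7,8}
New component count: 1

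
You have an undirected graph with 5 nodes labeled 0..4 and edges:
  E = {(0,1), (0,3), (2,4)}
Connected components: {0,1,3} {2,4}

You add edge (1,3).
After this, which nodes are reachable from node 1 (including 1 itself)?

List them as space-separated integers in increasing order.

Before: nodes reachable from 1: {0,1,3}
Adding (1,3): both endpoints already in same component. Reachability from 1 unchanged.
After: nodes reachable from 1: {0,1,3}

Answer: 0 1 3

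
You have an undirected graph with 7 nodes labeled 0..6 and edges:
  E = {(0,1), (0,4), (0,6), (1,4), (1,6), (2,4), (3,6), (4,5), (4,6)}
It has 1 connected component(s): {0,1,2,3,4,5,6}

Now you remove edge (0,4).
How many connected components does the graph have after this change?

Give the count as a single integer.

Answer: 1

Derivation:
Initial component count: 1
Remove (0,4): not a bridge. Count unchanged: 1.
  After removal, components: {0,1,2,3,4,5,6}
New component count: 1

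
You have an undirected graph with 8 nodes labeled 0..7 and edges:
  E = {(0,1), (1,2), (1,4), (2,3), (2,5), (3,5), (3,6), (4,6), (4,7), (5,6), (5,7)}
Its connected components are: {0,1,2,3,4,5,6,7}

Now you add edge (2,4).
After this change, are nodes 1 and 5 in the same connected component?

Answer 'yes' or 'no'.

Answer: yes

Derivation:
Initial components: {0,1,2,3,4,5,6,7}
Adding edge (2,4): both already in same component {0,1,2,3,4,5,6,7}. No change.
New components: {0,1,2,3,4,5,6,7}
Are 1 and 5 in the same component? yes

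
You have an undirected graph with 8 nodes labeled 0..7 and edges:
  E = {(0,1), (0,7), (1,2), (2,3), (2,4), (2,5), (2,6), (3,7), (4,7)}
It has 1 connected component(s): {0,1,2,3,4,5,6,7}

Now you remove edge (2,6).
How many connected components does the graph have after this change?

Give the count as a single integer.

Initial component count: 1
Remove (2,6): it was a bridge. Count increases: 1 -> 2.
  After removal, components: {0,1,2,3,4,5,7} {6}
New component count: 2

Answer: 2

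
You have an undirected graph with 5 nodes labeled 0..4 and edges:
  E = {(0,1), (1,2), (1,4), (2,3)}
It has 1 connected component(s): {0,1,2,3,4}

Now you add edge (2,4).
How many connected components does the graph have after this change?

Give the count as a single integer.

Answer: 1

Derivation:
Initial component count: 1
Add (2,4): endpoints already in same component. Count unchanged: 1.
New component count: 1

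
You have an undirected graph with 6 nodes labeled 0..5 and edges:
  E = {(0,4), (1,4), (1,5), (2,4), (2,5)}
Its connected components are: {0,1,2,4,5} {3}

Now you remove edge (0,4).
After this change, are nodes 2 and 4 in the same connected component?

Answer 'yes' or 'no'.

Initial components: {0,1,2,4,5} {3}
Removing edge (0,4): it was a bridge — component count 2 -> 3.
New components: {0} {1,2,4,5} {3}
Are 2 and 4 in the same component? yes

Answer: yes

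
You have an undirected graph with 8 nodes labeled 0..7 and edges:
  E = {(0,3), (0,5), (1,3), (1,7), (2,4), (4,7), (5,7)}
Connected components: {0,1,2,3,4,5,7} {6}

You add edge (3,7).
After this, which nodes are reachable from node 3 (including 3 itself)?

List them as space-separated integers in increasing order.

Answer: 0 1 2 3 4 5 7

Derivation:
Before: nodes reachable from 3: {0,1,2,3,4,5,7}
Adding (3,7): both endpoints already in same component. Reachability from 3 unchanged.
After: nodes reachable from 3: {0,1,2,3,4,5,7}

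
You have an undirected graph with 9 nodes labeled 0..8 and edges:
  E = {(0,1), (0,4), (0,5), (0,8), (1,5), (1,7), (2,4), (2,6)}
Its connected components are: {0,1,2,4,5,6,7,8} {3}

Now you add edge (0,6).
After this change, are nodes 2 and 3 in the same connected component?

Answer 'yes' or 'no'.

Answer: no

Derivation:
Initial components: {0,1,2,4,5,6,7,8} {3}
Adding edge (0,6): both already in same component {0,1,2,4,5,6,7,8}. No change.
New components: {0,1,2,4,5,6,7,8} {3}
Are 2 and 3 in the same component? no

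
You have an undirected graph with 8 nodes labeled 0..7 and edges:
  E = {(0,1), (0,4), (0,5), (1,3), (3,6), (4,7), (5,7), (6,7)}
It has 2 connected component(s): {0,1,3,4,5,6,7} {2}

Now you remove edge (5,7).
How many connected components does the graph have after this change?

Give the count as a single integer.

Initial component count: 2
Remove (5,7): not a bridge. Count unchanged: 2.
  After removal, components: {0,1,3,4,5,6,7} {2}
New component count: 2

Answer: 2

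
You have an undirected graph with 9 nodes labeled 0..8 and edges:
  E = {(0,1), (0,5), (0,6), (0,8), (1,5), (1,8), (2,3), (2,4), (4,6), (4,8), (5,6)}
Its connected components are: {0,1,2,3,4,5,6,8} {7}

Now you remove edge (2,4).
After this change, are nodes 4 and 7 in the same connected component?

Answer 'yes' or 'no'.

Initial components: {0,1,2,3,4,5,6,8} {7}
Removing edge (2,4): it was a bridge — component count 2 -> 3.
New components: {0,1,4,5,6,8} {2,3} {7}
Are 4 and 7 in the same component? no

Answer: no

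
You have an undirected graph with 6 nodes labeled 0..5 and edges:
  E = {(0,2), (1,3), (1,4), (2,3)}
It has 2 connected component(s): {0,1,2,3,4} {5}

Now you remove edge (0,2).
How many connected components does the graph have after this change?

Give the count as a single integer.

Initial component count: 2
Remove (0,2): it was a bridge. Count increases: 2 -> 3.
  After removal, components: {0} {1,2,3,4} {5}
New component count: 3

Answer: 3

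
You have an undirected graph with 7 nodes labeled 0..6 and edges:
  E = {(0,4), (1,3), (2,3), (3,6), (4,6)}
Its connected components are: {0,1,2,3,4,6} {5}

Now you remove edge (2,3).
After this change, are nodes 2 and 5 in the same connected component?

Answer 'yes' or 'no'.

Answer: no

Derivation:
Initial components: {0,1,2,3,4,6} {5}
Removing edge (2,3): it was a bridge — component count 2 -> 3.
New components: {0,1,3,4,6} {2} {5}
Are 2 and 5 in the same component? no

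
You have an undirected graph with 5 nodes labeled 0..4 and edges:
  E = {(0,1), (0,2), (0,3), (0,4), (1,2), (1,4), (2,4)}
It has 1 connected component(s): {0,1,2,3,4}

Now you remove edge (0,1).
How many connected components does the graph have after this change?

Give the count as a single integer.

Initial component count: 1
Remove (0,1): not a bridge. Count unchanged: 1.
  After removal, components: {0,1,2,3,4}
New component count: 1

Answer: 1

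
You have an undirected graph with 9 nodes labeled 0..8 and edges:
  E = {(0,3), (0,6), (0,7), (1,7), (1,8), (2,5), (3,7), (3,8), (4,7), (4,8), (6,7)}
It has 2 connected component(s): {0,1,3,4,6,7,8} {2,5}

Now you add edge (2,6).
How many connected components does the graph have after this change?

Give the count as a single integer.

Answer: 1

Derivation:
Initial component count: 2
Add (2,6): merges two components. Count decreases: 2 -> 1.
New component count: 1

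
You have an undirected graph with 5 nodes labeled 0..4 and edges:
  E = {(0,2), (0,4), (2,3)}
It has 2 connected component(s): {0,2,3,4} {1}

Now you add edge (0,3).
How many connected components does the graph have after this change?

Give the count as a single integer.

Answer: 2

Derivation:
Initial component count: 2
Add (0,3): endpoints already in same component. Count unchanged: 2.
New component count: 2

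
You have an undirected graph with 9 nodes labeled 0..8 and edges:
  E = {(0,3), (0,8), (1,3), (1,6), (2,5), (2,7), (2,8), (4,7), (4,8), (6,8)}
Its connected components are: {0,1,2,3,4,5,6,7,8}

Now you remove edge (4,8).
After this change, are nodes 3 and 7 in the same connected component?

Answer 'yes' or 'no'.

Initial components: {0,1,2,3,4,5,6,7,8}
Removing edge (4,8): not a bridge — component count unchanged at 1.
New components: {0,1,2,3,4,5,6,7,8}
Are 3 and 7 in the same component? yes

Answer: yes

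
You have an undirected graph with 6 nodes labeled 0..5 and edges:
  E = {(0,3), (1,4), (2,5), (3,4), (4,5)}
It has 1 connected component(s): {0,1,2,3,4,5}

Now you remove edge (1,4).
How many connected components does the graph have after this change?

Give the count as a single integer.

Initial component count: 1
Remove (1,4): it was a bridge. Count increases: 1 -> 2.
  After removal, components: {0,2,3,4,5} {1}
New component count: 2

Answer: 2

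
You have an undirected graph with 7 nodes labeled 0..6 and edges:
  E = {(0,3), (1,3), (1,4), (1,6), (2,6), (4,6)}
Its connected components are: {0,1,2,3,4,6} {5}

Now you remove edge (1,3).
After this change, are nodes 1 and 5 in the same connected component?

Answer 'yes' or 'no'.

Initial components: {0,1,2,3,4,6} {5}
Removing edge (1,3): it was a bridge — component count 2 -> 3.
New components: {0,3} {1,2,4,6} {5}
Are 1 and 5 in the same component? no

Answer: no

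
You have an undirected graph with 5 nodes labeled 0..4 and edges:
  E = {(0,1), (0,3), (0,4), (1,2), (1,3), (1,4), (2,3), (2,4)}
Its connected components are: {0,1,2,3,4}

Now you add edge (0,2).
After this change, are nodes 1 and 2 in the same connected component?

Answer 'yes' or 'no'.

Initial components: {0,1,2,3,4}
Adding edge (0,2): both already in same component {0,1,2,3,4}. No change.
New components: {0,1,2,3,4}
Are 1 and 2 in the same component? yes

Answer: yes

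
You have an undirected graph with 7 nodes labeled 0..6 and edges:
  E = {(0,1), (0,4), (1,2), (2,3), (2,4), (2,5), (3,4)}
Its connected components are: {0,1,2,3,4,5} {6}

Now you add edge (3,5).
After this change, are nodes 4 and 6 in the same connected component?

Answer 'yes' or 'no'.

Answer: no

Derivation:
Initial components: {0,1,2,3,4,5} {6}
Adding edge (3,5): both already in same component {0,1,2,3,4,5}. No change.
New components: {0,1,2,3,4,5} {6}
Are 4 and 6 in the same component? no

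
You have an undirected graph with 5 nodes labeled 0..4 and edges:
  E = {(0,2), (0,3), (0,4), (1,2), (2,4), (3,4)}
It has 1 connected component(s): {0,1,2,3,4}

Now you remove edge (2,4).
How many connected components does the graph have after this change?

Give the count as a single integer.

Answer: 1

Derivation:
Initial component count: 1
Remove (2,4): not a bridge. Count unchanged: 1.
  After removal, components: {0,1,2,3,4}
New component count: 1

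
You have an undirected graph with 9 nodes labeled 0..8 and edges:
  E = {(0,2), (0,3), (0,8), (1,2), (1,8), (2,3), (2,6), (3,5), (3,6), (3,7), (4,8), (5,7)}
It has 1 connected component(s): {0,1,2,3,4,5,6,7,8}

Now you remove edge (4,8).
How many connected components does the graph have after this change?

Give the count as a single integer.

Initial component count: 1
Remove (4,8): it was a bridge. Count increases: 1 -> 2.
  After removal, components: {0,1,2,3,5,6,7,8} {4}
New component count: 2

Answer: 2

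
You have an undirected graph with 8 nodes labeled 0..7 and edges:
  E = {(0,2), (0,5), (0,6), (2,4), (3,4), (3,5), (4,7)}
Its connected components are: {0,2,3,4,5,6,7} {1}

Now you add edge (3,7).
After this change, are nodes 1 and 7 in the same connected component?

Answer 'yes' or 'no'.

Initial components: {0,2,3,4,5,6,7} {1}
Adding edge (3,7): both already in same component {0,2,3,4,5,6,7}. No change.
New components: {0,2,3,4,5,6,7} {1}
Are 1 and 7 in the same component? no

Answer: no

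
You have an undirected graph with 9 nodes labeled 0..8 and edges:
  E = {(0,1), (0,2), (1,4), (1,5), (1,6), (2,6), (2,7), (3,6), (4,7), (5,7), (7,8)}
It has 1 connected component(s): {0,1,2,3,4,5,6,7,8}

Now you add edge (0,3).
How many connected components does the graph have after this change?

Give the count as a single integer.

Answer: 1

Derivation:
Initial component count: 1
Add (0,3): endpoints already in same component. Count unchanged: 1.
New component count: 1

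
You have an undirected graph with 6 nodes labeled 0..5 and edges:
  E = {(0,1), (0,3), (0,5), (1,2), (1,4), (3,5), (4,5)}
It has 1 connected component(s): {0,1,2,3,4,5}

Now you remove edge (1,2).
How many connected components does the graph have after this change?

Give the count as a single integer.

Answer: 2

Derivation:
Initial component count: 1
Remove (1,2): it was a bridge. Count increases: 1 -> 2.
  After removal, components: {0,1,3,4,5} {2}
New component count: 2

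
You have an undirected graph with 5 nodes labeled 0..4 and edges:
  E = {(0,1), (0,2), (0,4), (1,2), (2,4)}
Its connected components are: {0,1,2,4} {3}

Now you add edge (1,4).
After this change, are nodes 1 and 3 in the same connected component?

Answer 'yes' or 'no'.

Initial components: {0,1,2,4} {3}
Adding edge (1,4): both already in same component {0,1,2,4}. No change.
New components: {0,1,2,4} {3}
Are 1 and 3 in the same component? no

Answer: no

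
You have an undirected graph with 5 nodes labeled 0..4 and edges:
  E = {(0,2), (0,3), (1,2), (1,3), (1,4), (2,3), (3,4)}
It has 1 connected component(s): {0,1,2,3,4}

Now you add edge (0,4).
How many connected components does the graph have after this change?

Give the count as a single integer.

Initial component count: 1
Add (0,4): endpoints already in same component. Count unchanged: 1.
New component count: 1

Answer: 1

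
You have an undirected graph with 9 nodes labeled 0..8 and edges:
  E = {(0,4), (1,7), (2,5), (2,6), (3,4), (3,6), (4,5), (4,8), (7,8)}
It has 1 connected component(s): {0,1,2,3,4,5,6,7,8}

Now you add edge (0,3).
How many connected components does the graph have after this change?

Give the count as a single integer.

Initial component count: 1
Add (0,3): endpoints already in same component. Count unchanged: 1.
New component count: 1

Answer: 1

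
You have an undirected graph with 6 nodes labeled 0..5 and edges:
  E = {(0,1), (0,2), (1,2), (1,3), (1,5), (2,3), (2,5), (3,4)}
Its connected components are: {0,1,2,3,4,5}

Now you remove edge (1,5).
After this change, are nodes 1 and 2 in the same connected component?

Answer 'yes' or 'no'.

Answer: yes

Derivation:
Initial components: {0,1,2,3,4,5}
Removing edge (1,5): not a bridge — component count unchanged at 1.
New components: {0,1,2,3,4,5}
Are 1 and 2 in the same component? yes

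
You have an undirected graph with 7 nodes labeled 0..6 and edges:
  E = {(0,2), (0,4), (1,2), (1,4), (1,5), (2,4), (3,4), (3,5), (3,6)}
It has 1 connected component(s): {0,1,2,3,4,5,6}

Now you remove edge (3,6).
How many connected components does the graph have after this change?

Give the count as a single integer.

Answer: 2

Derivation:
Initial component count: 1
Remove (3,6): it was a bridge. Count increases: 1 -> 2.
  After removal, components: {0,1,2,3,4,5} {6}
New component count: 2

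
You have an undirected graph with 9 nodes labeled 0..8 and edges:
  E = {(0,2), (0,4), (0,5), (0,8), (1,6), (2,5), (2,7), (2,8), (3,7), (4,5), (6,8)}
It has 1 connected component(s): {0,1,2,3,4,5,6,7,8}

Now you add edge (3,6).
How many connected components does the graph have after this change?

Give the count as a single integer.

Answer: 1

Derivation:
Initial component count: 1
Add (3,6): endpoints already in same component. Count unchanged: 1.
New component count: 1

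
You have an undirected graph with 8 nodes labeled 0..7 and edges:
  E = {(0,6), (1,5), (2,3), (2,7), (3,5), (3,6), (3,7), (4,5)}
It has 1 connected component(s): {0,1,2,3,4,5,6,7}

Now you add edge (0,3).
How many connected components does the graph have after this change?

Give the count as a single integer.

Answer: 1

Derivation:
Initial component count: 1
Add (0,3): endpoints already in same component. Count unchanged: 1.
New component count: 1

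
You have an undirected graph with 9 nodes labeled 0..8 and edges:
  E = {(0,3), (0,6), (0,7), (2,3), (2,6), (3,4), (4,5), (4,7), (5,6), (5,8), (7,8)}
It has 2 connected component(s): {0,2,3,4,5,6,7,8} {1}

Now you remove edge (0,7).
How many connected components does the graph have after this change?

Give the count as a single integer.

Initial component count: 2
Remove (0,7): not a bridge. Count unchanged: 2.
  After removal, components: {0,2,3,4,5,6,7,8} {1}
New component count: 2

Answer: 2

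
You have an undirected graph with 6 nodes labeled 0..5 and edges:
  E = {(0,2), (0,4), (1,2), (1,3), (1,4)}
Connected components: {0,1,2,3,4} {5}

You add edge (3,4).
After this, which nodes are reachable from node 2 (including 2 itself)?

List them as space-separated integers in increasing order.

Before: nodes reachable from 2: {0,1,2,3,4}
Adding (3,4): both endpoints already in same component. Reachability from 2 unchanged.
After: nodes reachable from 2: {0,1,2,3,4}

Answer: 0 1 2 3 4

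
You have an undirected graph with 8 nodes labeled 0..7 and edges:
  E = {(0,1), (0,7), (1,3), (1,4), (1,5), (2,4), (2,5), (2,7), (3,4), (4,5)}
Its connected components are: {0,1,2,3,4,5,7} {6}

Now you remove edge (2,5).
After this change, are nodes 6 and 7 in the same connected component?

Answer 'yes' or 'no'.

Initial components: {0,1,2,3,4,5,7} {6}
Removing edge (2,5): not a bridge — component count unchanged at 2.
New components: {0,1,2,3,4,5,7} {6}
Are 6 and 7 in the same component? no

Answer: no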